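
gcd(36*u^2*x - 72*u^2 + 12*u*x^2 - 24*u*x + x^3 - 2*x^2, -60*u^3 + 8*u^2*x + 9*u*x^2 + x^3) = 6*u + x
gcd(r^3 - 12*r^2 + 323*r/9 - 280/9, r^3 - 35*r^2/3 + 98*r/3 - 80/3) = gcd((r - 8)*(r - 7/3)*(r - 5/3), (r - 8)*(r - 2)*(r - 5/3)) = r^2 - 29*r/3 + 40/3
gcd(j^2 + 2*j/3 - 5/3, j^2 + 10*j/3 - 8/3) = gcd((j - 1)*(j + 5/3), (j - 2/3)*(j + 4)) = 1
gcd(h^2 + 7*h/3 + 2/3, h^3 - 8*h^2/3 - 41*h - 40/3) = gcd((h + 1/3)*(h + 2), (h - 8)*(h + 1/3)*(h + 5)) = h + 1/3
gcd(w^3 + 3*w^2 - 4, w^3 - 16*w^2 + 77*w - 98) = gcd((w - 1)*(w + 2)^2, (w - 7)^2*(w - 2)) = 1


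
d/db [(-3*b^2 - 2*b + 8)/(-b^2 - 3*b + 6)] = (7*b^2 - 20*b + 12)/(b^4 + 6*b^3 - 3*b^2 - 36*b + 36)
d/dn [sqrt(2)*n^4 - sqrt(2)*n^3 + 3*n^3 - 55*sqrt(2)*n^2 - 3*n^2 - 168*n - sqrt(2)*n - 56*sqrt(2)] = 4*sqrt(2)*n^3 - 3*sqrt(2)*n^2 + 9*n^2 - 110*sqrt(2)*n - 6*n - 168 - sqrt(2)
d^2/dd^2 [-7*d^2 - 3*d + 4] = -14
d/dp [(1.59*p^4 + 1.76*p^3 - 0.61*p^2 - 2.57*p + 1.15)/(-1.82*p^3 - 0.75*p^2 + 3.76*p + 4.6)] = (-2.8938*p^6 - 2.385*p^5 + 15.505*p^4 + 33.1364*p^3 + 26.3459*p^2 - 3.887*p - 16.146)/(3.3124*p^6 + 2.73*p^5 - 13.1239*p^4 - 22.384*p^3 + 7.2376*p^2 + 34.592*p + 21.16)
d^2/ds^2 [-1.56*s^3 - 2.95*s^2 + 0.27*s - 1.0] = -9.36*s - 5.9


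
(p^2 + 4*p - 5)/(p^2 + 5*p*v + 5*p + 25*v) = (p - 1)/(p + 5*v)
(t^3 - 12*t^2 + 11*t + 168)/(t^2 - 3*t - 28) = (t^2 - 5*t - 24)/(t + 4)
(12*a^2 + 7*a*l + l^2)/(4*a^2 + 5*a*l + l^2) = (3*a + l)/(a + l)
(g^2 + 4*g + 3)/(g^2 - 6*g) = (g^2 + 4*g + 3)/(g*(g - 6))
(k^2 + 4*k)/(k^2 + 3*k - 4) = k/(k - 1)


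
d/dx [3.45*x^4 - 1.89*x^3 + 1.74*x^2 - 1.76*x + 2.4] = 13.8*x^3 - 5.67*x^2 + 3.48*x - 1.76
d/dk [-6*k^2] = -12*k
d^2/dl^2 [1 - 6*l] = 0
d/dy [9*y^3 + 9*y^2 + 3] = 9*y*(3*y + 2)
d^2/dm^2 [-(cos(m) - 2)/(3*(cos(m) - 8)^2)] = (123*cos(m)/4 + 12*cos(2*m) + cos(3*m)/4 - 8)/(3*(cos(m) - 8)^4)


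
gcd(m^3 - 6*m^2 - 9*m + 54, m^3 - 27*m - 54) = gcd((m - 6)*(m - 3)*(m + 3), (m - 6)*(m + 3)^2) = m^2 - 3*m - 18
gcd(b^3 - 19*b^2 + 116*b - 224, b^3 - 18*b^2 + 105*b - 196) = b^2 - 11*b + 28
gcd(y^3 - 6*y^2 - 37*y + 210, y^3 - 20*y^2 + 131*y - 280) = y^2 - 12*y + 35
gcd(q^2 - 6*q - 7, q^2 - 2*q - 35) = q - 7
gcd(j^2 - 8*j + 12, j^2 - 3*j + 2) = j - 2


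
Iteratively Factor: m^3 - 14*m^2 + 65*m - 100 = (m - 4)*(m^2 - 10*m + 25) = (m - 5)*(m - 4)*(m - 5)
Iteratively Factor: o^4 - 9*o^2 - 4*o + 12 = (o - 3)*(o^3 + 3*o^2 - 4) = (o - 3)*(o + 2)*(o^2 + o - 2) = (o - 3)*(o - 1)*(o + 2)*(o + 2)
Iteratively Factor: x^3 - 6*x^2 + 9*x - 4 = (x - 1)*(x^2 - 5*x + 4) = (x - 4)*(x - 1)*(x - 1)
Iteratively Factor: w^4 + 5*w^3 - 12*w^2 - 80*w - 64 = (w + 4)*(w^3 + w^2 - 16*w - 16) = (w + 4)^2*(w^2 - 3*w - 4) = (w + 1)*(w + 4)^2*(w - 4)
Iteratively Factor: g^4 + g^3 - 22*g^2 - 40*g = (g)*(g^3 + g^2 - 22*g - 40) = g*(g + 2)*(g^2 - g - 20) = g*(g + 2)*(g + 4)*(g - 5)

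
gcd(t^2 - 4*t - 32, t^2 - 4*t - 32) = t^2 - 4*t - 32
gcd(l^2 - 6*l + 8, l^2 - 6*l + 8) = l^2 - 6*l + 8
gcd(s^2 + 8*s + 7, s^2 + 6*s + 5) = s + 1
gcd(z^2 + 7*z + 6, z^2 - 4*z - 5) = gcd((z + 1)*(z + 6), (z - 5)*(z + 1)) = z + 1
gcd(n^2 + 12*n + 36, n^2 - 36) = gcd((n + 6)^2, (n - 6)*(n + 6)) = n + 6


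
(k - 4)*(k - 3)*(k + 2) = k^3 - 5*k^2 - 2*k + 24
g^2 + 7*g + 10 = (g + 2)*(g + 5)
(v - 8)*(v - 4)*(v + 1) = v^3 - 11*v^2 + 20*v + 32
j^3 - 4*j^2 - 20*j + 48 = (j - 6)*(j - 2)*(j + 4)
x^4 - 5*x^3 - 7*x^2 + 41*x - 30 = (x - 5)*(x - 2)*(x - 1)*(x + 3)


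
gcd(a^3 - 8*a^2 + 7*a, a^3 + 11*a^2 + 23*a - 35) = a - 1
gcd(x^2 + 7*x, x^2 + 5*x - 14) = x + 7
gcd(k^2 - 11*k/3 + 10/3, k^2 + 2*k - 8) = k - 2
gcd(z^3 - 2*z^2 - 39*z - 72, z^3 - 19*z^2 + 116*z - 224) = z - 8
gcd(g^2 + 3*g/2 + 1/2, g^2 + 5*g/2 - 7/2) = 1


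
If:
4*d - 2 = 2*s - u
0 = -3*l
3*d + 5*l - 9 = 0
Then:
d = 3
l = 0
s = u/2 + 5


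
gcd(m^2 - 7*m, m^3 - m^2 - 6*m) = m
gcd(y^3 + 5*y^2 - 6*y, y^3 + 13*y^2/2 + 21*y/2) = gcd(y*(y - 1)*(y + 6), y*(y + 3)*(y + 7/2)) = y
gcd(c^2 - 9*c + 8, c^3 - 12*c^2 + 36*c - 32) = c - 8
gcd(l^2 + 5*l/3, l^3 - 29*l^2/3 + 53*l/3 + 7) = 1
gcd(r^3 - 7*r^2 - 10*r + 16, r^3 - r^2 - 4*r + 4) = r^2 + r - 2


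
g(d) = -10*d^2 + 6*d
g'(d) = 6 - 20*d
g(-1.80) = -43.20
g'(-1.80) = 42.00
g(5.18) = -237.24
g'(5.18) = -97.60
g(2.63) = -53.39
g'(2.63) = -46.60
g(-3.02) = -109.32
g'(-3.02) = 66.40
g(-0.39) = -3.86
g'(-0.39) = 13.80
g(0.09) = 0.46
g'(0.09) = 4.20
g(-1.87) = -46.19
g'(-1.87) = 43.40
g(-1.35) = -26.32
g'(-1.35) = 33.00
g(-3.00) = -108.00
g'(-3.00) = 66.00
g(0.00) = 0.00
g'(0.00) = 6.00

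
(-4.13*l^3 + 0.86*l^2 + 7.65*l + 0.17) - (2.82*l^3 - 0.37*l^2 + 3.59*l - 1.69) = -6.95*l^3 + 1.23*l^2 + 4.06*l + 1.86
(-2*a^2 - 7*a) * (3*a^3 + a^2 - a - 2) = -6*a^5 - 23*a^4 - 5*a^3 + 11*a^2 + 14*a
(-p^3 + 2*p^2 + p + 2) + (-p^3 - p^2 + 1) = -2*p^3 + p^2 + p + 3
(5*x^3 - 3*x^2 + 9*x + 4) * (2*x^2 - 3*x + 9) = 10*x^5 - 21*x^4 + 72*x^3 - 46*x^2 + 69*x + 36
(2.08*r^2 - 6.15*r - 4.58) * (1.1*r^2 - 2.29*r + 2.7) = 2.288*r^4 - 11.5282*r^3 + 14.6615*r^2 - 6.1168*r - 12.366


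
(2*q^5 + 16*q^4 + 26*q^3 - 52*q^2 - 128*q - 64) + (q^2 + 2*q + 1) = 2*q^5 + 16*q^4 + 26*q^3 - 51*q^2 - 126*q - 63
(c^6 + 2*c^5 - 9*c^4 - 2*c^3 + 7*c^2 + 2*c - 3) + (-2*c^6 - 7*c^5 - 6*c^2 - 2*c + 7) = -c^6 - 5*c^5 - 9*c^4 - 2*c^3 + c^2 + 4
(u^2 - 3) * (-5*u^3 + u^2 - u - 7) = -5*u^5 + u^4 + 14*u^3 - 10*u^2 + 3*u + 21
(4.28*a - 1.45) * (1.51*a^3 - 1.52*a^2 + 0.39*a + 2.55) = 6.4628*a^4 - 8.6951*a^3 + 3.8732*a^2 + 10.3485*a - 3.6975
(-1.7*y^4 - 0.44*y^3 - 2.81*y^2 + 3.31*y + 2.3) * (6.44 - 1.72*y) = 2.924*y^5 - 10.1912*y^4 + 1.9996*y^3 - 23.7896*y^2 + 17.3604*y + 14.812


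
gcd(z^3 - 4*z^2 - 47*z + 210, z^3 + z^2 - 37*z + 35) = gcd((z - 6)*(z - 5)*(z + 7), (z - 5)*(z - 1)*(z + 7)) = z^2 + 2*z - 35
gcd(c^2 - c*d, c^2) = c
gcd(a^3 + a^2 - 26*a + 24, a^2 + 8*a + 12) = a + 6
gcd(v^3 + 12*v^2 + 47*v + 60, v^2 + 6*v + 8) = v + 4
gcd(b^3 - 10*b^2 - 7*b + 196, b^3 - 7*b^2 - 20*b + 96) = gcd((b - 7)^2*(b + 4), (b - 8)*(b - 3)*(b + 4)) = b + 4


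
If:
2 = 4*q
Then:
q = 1/2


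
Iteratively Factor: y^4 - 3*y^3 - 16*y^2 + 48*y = (y - 4)*(y^3 + y^2 - 12*y) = (y - 4)*(y + 4)*(y^2 - 3*y) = y*(y - 4)*(y + 4)*(y - 3)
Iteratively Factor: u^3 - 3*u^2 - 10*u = (u)*(u^2 - 3*u - 10) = u*(u + 2)*(u - 5)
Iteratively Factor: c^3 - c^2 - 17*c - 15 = (c + 3)*(c^2 - 4*c - 5) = (c + 1)*(c + 3)*(c - 5)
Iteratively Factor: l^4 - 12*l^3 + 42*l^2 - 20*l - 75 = (l - 5)*(l^3 - 7*l^2 + 7*l + 15) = (l - 5)*(l + 1)*(l^2 - 8*l + 15) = (l - 5)^2*(l + 1)*(l - 3)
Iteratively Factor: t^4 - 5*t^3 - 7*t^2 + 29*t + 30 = (t - 3)*(t^3 - 2*t^2 - 13*t - 10) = (t - 3)*(t + 1)*(t^2 - 3*t - 10) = (t - 5)*(t - 3)*(t + 1)*(t + 2)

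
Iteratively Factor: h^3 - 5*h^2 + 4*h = (h - 4)*(h^2 - h) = (h - 4)*(h - 1)*(h)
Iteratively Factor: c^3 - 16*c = (c - 4)*(c^2 + 4*c) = (c - 4)*(c + 4)*(c)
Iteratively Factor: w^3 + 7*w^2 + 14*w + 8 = (w + 2)*(w^2 + 5*w + 4) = (w + 2)*(w + 4)*(w + 1)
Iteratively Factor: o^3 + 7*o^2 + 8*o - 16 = (o + 4)*(o^2 + 3*o - 4) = (o + 4)^2*(o - 1)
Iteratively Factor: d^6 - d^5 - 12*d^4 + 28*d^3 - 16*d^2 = (d - 2)*(d^5 + d^4 - 10*d^3 + 8*d^2) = (d - 2)^2*(d^4 + 3*d^3 - 4*d^2) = (d - 2)^2*(d - 1)*(d^3 + 4*d^2) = (d - 2)^2*(d - 1)*(d + 4)*(d^2) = d*(d - 2)^2*(d - 1)*(d + 4)*(d)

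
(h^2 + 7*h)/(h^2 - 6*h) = (h + 7)/(h - 6)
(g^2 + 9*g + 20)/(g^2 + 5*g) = (g + 4)/g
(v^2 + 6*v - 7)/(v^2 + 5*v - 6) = (v + 7)/(v + 6)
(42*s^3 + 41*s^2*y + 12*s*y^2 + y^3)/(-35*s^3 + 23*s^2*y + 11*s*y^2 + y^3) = (6*s^2 + 5*s*y + y^2)/(-5*s^2 + 4*s*y + y^2)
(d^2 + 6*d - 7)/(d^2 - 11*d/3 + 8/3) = 3*(d + 7)/(3*d - 8)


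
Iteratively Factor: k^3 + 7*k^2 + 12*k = (k)*(k^2 + 7*k + 12) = k*(k + 3)*(k + 4)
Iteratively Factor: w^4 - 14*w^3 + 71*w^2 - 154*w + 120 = (w - 4)*(w^3 - 10*w^2 + 31*w - 30) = (w - 5)*(w - 4)*(w^2 - 5*w + 6) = (w - 5)*(w - 4)*(w - 2)*(w - 3)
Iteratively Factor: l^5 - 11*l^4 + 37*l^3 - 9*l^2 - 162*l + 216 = (l - 3)*(l^4 - 8*l^3 + 13*l^2 + 30*l - 72) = (l - 3)^2*(l^3 - 5*l^2 - 2*l + 24) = (l - 4)*(l - 3)^2*(l^2 - l - 6) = (l - 4)*(l - 3)^2*(l + 2)*(l - 3)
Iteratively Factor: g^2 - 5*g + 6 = (g - 2)*(g - 3)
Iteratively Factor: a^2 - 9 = (a + 3)*(a - 3)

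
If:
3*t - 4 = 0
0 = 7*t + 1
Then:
No Solution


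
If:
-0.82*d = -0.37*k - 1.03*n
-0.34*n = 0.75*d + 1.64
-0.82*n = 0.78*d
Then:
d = -3.84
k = -18.70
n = 3.66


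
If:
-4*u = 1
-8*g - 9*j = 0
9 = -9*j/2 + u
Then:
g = 37/16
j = -37/18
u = -1/4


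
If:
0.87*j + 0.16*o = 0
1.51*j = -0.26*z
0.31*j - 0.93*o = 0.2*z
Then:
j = 0.00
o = 0.00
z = 0.00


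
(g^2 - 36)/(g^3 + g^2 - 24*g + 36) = (g - 6)/(g^2 - 5*g + 6)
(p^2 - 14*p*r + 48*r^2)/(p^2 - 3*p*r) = (p^2 - 14*p*r + 48*r^2)/(p*(p - 3*r))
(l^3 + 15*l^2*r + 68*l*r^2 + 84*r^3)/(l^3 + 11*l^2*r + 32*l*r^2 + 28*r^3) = (l + 6*r)/(l + 2*r)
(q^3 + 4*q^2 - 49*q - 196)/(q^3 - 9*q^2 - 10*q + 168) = (q + 7)/(q - 6)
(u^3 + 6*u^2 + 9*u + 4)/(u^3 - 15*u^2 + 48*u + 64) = (u^2 + 5*u + 4)/(u^2 - 16*u + 64)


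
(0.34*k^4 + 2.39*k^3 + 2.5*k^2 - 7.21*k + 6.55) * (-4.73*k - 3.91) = -1.6082*k^5 - 12.6341*k^4 - 21.1699*k^3 + 24.3283*k^2 - 2.7904*k - 25.6105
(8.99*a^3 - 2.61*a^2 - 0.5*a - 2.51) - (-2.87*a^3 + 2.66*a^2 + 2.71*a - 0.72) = 11.86*a^3 - 5.27*a^2 - 3.21*a - 1.79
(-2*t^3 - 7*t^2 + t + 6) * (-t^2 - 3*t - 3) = 2*t^5 + 13*t^4 + 26*t^3 + 12*t^2 - 21*t - 18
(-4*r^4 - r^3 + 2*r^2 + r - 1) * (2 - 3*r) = 12*r^5 - 5*r^4 - 8*r^3 + r^2 + 5*r - 2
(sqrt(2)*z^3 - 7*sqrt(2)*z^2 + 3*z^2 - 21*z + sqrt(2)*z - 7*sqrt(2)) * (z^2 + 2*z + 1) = sqrt(2)*z^5 - 5*sqrt(2)*z^4 + 3*z^4 - 12*sqrt(2)*z^3 - 15*z^3 - 39*z^2 - 12*sqrt(2)*z^2 - 21*z - 13*sqrt(2)*z - 7*sqrt(2)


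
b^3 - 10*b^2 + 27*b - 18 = (b - 6)*(b - 3)*(b - 1)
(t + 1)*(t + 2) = t^2 + 3*t + 2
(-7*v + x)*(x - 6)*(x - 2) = -7*v*x^2 + 56*v*x - 84*v + x^3 - 8*x^2 + 12*x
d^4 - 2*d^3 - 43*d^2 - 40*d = d*(d - 8)*(d + 1)*(d + 5)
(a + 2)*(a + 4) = a^2 + 6*a + 8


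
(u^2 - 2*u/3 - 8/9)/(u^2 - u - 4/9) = (3*u + 2)/(3*u + 1)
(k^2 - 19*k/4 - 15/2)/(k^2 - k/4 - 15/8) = 2*(k - 6)/(2*k - 3)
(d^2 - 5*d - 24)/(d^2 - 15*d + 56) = (d + 3)/(d - 7)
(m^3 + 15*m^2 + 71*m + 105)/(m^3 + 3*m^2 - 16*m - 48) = (m^2 + 12*m + 35)/(m^2 - 16)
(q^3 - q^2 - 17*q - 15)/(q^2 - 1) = (q^2 - 2*q - 15)/(q - 1)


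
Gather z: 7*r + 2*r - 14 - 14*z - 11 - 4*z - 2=9*r - 18*z - 27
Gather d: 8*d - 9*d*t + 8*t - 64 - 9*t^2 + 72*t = d*(8 - 9*t) - 9*t^2 + 80*t - 64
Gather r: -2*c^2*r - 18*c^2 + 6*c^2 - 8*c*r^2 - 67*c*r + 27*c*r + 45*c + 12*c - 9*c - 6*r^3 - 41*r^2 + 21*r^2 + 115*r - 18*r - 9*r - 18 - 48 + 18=-12*c^2 + 48*c - 6*r^3 + r^2*(-8*c - 20) + r*(-2*c^2 - 40*c + 88) - 48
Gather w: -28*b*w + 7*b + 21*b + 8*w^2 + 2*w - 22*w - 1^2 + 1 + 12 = 28*b + 8*w^2 + w*(-28*b - 20) + 12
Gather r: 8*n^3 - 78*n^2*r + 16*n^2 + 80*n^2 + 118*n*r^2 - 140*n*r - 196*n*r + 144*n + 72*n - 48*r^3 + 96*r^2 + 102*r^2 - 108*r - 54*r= 8*n^3 + 96*n^2 + 216*n - 48*r^3 + r^2*(118*n + 198) + r*(-78*n^2 - 336*n - 162)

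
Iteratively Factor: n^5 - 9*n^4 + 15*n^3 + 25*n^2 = (n - 5)*(n^4 - 4*n^3 - 5*n^2) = (n - 5)*(n + 1)*(n^3 - 5*n^2) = n*(n - 5)*(n + 1)*(n^2 - 5*n) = n*(n - 5)^2*(n + 1)*(n)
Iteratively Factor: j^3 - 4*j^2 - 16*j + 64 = (j - 4)*(j^2 - 16) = (j - 4)*(j + 4)*(j - 4)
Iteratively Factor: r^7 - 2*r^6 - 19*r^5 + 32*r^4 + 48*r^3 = (r - 4)*(r^6 + 2*r^5 - 11*r^4 - 12*r^3) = r*(r - 4)*(r^5 + 2*r^4 - 11*r^3 - 12*r^2) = r^2*(r - 4)*(r^4 + 2*r^3 - 11*r^2 - 12*r) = r^2*(r - 4)*(r - 3)*(r^3 + 5*r^2 + 4*r) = r^2*(r - 4)*(r - 3)*(r + 1)*(r^2 + 4*r) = r^3*(r - 4)*(r - 3)*(r + 1)*(r + 4)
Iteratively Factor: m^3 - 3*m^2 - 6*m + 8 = (m - 4)*(m^2 + m - 2) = (m - 4)*(m - 1)*(m + 2)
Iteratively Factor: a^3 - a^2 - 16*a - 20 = (a + 2)*(a^2 - 3*a - 10) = (a - 5)*(a + 2)*(a + 2)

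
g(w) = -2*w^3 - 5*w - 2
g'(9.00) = -491.00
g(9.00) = -1505.00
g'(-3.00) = -59.00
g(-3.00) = 67.00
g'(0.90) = -9.86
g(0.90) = -7.96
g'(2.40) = -39.56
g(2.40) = -41.65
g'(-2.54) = -43.71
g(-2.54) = 43.47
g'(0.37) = -5.82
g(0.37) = -3.95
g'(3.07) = -61.55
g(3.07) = -75.22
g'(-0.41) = -6.01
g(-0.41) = 0.19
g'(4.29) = -115.42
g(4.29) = -181.36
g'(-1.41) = -16.93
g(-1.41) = 10.66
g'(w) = -6*w^2 - 5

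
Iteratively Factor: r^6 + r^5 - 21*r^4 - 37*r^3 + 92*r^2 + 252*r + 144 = (r + 1)*(r^5 - 21*r^3 - 16*r^2 + 108*r + 144) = (r + 1)*(r + 3)*(r^4 - 3*r^3 - 12*r^2 + 20*r + 48) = (r - 4)*(r + 1)*(r + 3)*(r^3 + r^2 - 8*r - 12) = (r - 4)*(r + 1)*(r + 2)*(r + 3)*(r^2 - r - 6) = (r - 4)*(r - 3)*(r + 1)*(r + 2)*(r + 3)*(r + 2)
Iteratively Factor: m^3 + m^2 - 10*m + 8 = (m - 2)*(m^2 + 3*m - 4) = (m - 2)*(m + 4)*(m - 1)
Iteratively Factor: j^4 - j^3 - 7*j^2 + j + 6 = (j - 3)*(j^3 + 2*j^2 - j - 2) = (j - 3)*(j + 1)*(j^2 + j - 2) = (j - 3)*(j - 1)*(j + 1)*(j + 2)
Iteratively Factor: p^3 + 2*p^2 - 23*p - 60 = (p + 3)*(p^2 - p - 20) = (p - 5)*(p + 3)*(p + 4)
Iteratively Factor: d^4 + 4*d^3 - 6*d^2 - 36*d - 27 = (d - 3)*(d^3 + 7*d^2 + 15*d + 9) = (d - 3)*(d + 3)*(d^2 + 4*d + 3) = (d - 3)*(d + 1)*(d + 3)*(d + 3)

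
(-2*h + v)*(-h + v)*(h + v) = 2*h^3 - h^2*v - 2*h*v^2 + v^3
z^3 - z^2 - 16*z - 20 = (z - 5)*(z + 2)^2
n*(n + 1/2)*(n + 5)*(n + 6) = n^4 + 23*n^3/2 + 71*n^2/2 + 15*n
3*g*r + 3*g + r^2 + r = (3*g + r)*(r + 1)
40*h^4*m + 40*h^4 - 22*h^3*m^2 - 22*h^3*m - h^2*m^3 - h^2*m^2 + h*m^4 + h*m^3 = (-4*h + m)*(-2*h + m)*(5*h + m)*(h*m + h)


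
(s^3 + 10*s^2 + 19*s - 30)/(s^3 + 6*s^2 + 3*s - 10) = (s + 6)/(s + 2)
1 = 1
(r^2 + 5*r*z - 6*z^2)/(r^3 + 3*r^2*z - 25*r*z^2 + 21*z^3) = (-r - 6*z)/(-r^2 - 4*r*z + 21*z^2)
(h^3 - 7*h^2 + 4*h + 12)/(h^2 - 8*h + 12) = h + 1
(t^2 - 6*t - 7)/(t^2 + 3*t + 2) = (t - 7)/(t + 2)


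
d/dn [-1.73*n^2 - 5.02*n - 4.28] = -3.46*n - 5.02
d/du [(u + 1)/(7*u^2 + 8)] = (7*u^2 - 14*u*(u + 1) + 8)/(7*u^2 + 8)^2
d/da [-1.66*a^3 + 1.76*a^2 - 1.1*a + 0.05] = -4.98*a^2 + 3.52*a - 1.1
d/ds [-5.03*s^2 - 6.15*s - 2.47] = -10.06*s - 6.15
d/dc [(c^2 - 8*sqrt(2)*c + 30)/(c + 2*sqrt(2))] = (c^2 + 4*sqrt(2)*c - 62)/(c^2 + 4*sqrt(2)*c + 8)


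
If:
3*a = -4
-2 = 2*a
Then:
No Solution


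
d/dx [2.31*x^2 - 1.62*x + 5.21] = 4.62*x - 1.62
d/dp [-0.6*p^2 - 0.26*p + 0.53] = -1.2*p - 0.26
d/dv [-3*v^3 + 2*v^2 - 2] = v*(4 - 9*v)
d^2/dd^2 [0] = 0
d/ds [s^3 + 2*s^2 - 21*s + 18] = 3*s^2 + 4*s - 21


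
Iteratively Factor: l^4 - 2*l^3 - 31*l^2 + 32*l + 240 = (l - 5)*(l^3 + 3*l^2 - 16*l - 48) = (l - 5)*(l + 3)*(l^2 - 16) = (l - 5)*(l - 4)*(l + 3)*(l + 4)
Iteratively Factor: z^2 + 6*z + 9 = (z + 3)*(z + 3)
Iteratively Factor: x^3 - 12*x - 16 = (x + 2)*(x^2 - 2*x - 8) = (x - 4)*(x + 2)*(x + 2)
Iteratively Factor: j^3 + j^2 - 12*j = (j - 3)*(j^2 + 4*j) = j*(j - 3)*(j + 4)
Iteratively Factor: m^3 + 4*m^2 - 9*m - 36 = (m - 3)*(m^2 + 7*m + 12) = (m - 3)*(m + 4)*(m + 3)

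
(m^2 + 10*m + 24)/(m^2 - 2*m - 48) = (m + 4)/(m - 8)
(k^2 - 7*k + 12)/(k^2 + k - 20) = (k - 3)/(k + 5)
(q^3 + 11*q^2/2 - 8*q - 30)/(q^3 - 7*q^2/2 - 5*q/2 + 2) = (2*q^3 + 11*q^2 - 16*q - 60)/(2*q^3 - 7*q^2 - 5*q + 4)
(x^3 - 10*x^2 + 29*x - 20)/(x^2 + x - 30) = (x^2 - 5*x + 4)/(x + 6)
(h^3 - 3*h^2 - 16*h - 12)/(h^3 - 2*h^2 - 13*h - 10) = (h - 6)/(h - 5)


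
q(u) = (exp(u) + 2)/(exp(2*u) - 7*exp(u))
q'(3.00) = -0.14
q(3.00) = 0.08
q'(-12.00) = 46501.37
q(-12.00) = -46501.55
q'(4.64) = -0.01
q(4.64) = 0.01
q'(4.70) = -0.01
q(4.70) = 0.01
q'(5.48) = -0.00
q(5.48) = 0.00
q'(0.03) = 0.24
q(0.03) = -0.49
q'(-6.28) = 152.51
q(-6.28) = -152.69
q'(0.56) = 0.08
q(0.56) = -0.41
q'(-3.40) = 8.56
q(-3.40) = -8.75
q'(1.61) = -1.56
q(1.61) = -0.70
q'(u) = (exp(u) + 2)*(-2*exp(2*u) + 7*exp(u))/(exp(2*u) - 7*exp(u))^2 + exp(u)/(exp(2*u) - 7*exp(u))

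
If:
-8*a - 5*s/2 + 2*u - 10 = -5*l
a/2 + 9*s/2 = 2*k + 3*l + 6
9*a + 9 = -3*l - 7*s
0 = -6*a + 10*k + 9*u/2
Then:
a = 429*u/1763 - 2940/1763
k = -10719*u/35260 - 1764/1763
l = -1213*u/8815 - 347/1763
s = 1662/1763 - 2238*u/8815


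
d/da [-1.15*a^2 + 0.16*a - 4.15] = 0.16 - 2.3*a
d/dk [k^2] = 2*k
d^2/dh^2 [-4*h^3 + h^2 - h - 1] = 2 - 24*h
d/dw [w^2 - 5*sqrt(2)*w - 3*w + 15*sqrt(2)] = 2*w - 5*sqrt(2) - 3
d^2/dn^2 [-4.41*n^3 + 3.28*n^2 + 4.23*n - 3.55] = 6.56 - 26.46*n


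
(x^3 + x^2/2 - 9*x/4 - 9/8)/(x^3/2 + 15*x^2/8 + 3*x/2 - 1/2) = (8*x^3 + 4*x^2 - 18*x - 9)/(4*x^3 + 15*x^2 + 12*x - 4)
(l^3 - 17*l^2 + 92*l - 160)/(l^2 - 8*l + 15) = (l^2 - 12*l + 32)/(l - 3)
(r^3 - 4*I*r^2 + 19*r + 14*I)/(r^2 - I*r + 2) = (r^2 - 5*I*r + 14)/(r - 2*I)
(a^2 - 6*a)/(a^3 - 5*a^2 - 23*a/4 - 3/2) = 4*a/(4*a^2 + 4*a + 1)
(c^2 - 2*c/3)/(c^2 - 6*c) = (c - 2/3)/(c - 6)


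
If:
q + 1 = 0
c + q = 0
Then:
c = 1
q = -1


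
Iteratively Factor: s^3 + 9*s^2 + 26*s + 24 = (s + 2)*(s^2 + 7*s + 12) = (s + 2)*(s + 4)*(s + 3)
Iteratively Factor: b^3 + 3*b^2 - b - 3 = (b + 1)*(b^2 + 2*b - 3) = (b + 1)*(b + 3)*(b - 1)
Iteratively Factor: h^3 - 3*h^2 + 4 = (h - 2)*(h^2 - h - 2) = (h - 2)^2*(h + 1)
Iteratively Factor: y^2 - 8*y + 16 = (y - 4)*(y - 4)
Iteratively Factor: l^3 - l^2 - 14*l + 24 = (l - 2)*(l^2 + l - 12) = (l - 2)*(l + 4)*(l - 3)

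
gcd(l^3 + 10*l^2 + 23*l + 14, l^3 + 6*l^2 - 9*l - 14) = l^2 + 8*l + 7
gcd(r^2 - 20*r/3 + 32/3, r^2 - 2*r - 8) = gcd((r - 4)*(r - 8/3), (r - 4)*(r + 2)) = r - 4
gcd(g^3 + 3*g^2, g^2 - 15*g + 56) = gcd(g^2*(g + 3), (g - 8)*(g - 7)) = 1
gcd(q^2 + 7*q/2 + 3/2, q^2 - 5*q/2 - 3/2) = q + 1/2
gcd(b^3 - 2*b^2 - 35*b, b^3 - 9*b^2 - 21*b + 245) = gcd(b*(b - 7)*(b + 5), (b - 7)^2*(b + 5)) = b^2 - 2*b - 35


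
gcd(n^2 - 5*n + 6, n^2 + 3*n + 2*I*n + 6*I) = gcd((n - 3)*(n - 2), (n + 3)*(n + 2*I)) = 1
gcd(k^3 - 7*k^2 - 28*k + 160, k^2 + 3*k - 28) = k - 4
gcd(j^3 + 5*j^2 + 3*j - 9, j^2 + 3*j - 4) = j - 1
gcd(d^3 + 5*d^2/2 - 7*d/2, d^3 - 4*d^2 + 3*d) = d^2 - d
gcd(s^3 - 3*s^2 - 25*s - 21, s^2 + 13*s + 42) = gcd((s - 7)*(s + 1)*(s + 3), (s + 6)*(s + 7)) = 1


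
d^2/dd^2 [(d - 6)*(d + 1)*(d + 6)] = 6*d + 2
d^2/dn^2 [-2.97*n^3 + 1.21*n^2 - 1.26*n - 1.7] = 2.42 - 17.82*n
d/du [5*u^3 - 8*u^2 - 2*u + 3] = 15*u^2 - 16*u - 2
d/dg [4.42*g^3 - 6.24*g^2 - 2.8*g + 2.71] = 13.26*g^2 - 12.48*g - 2.8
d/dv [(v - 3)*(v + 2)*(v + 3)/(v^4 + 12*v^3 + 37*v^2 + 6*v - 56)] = (-v^4 + 44*v^2 + 124*v + 153)/(v^6 + 20*v^5 + 134*v^4 + 284*v^3 - 271*v^2 - 952*v + 784)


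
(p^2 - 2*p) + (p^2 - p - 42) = 2*p^2 - 3*p - 42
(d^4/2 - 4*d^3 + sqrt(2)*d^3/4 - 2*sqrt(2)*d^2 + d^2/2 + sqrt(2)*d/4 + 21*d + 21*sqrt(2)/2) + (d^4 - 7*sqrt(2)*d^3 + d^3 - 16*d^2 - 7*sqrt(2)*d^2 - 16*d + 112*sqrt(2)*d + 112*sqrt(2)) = 3*d^4/2 - 27*sqrt(2)*d^3/4 - 3*d^3 - 31*d^2/2 - 9*sqrt(2)*d^2 + 5*d + 449*sqrt(2)*d/4 + 245*sqrt(2)/2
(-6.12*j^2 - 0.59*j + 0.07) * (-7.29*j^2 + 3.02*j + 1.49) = 44.6148*j^4 - 14.1813*j^3 - 11.4109*j^2 - 0.6677*j + 0.1043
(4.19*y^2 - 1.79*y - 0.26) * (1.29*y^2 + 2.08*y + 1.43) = 5.4051*y^4 + 6.4061*y^3 + 1.9331*y^2 - 3.1005*y - 0.3718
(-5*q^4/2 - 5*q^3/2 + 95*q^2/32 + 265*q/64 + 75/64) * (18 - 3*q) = 15*q^5/2 - 75*q^4/2 - 1725*q^3/32 + 2625*q^2/64 + 4545*q/64 + 675/32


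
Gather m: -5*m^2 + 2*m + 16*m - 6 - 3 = -5*m^2 + 18*m - 9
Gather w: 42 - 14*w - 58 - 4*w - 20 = -18*w - 36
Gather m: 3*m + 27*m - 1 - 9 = 30*m - 10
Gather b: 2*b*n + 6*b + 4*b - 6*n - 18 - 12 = b*(2*n + 10) - 6*n - 30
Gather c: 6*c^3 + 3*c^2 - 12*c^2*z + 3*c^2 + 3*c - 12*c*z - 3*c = 6*c^3 + c^2*(6 - 12*z) - 12*c*z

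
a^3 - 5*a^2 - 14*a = a*(a - 7)*(a + 2)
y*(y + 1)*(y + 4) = y^3 + 5*y^2 + 4*y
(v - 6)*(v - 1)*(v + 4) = v^3 - 3*v^2 - 22*v + 24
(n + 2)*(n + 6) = n^2 + 8*n + 12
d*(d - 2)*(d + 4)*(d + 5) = d^4 + 7*d^3 + 2*d^2 - 40*d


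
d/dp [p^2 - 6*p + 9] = 2*p - 6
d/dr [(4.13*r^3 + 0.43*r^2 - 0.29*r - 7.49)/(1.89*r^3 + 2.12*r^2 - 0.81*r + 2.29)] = (3.5527136788005e-15*r^5 + 7.94290000000001*r^4 - 5.5944*r^3 + 71.1079*r^2 + 33.727*r - 6.731)/(3.5721*r^6 + 8.0136*r^5 + 1.4326*r^4 + 5.2218*r^3 + 10.3657*r^2 - 3.7098*r + 5.2441)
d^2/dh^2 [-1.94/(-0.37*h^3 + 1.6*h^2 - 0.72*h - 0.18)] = ((6.208 - 4.3068*h)*(0.37*h^3 - 1.6*h^2 + 0.72*h + 0.18) + 1.94*(1.11*h^2 - 3.2*h + 0.72)*(2.22*h^2 - 6.4*h + 1.44))/(0.37*h^3 - 1.6*h^2 + 0.72*h + 0.18)^3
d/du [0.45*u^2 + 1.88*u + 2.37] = 0.9*u + 1.88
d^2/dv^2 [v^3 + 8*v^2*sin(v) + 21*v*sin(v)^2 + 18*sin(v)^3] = -8*v^2*sin(v) + 32*v*cos(v) + 42*v*cos(2*v) + 6*v + 5*sin(v)/2 + 42*sin(2*v) + 81*sin(3*v)/2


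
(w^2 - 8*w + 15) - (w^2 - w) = 15 - 7*w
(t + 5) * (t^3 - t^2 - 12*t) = t^4 + 4*t^3 - 17*t^2 - 60*t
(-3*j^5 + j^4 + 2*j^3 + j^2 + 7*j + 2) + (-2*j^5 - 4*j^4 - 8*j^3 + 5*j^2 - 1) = -5*j^5 - 3*j^4 - 6*j^3 + 6*j^2 + 7*j + 1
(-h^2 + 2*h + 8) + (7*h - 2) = -h^2 + 9*h + 6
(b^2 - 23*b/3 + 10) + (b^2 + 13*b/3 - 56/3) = 2*b^2 - 10*b/3 - 26/3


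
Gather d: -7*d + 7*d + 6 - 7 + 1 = 0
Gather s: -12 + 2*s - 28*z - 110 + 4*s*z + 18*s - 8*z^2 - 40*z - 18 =s*(4*z + 20) - 8*z^2 - 68*z - 140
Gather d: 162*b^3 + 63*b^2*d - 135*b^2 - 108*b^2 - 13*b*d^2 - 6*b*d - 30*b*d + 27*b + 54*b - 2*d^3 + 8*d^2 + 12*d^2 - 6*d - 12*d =162*b^3 - 243*b^2 + 81*b - 2*d^3 + d^2*(20 - 13*b) + d*(63*b^2 - 36*b - 18)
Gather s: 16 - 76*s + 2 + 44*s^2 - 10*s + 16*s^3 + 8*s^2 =16*s^3 + 52*s^2 - 86*s + 18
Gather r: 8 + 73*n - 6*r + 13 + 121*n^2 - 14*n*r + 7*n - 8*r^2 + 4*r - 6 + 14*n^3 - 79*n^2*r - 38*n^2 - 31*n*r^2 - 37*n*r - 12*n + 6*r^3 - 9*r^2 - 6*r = 14*n^3 + 83*n^2 + 68*n + 6*r^3 + r^2*(-31*n - 17) + r*(-79*n^2 - 51*n - 8) + 15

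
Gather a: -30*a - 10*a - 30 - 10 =-40*a - 40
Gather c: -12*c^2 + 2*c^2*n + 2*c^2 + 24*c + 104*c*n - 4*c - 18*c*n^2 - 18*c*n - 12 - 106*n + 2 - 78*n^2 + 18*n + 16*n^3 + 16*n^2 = c^2*(2*n - 10) + c*(-18*n^2 + 86*n + 20) + 16*n^3 - 62*n^2 - 88*n - 10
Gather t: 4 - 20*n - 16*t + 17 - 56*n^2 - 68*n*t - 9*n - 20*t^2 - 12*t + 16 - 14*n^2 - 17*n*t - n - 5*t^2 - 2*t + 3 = -70*n^2 - 30*n - 25*t^2 + t*(-85*n - 30) + 40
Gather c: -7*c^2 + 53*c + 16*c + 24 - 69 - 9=-7*c^2 + 69*c - 54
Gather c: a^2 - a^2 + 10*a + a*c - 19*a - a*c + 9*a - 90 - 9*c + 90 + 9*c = 0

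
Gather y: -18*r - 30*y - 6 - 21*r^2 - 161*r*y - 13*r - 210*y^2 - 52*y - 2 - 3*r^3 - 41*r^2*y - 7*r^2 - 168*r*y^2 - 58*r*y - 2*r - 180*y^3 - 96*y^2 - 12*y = -3*r^3 - 28*r^2 - 33*r - 180*y^3 + y^2*(-168*r - 306) + y*(-41*r^2 - 219*r - 94) - 8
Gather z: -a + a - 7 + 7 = 0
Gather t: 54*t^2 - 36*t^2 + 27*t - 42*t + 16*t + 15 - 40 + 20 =18*t^2 + t - 5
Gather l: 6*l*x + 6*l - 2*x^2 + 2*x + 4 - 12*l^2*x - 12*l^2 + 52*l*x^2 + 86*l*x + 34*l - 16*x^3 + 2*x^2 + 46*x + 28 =l^2*(-12*x - 12) + l*(52*x^2 + 92*x + 40) - 16*x^3 + 48*x + 32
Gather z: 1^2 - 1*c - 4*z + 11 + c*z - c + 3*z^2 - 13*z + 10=-2*c + 3*z^2 + z*(c - 17) + 22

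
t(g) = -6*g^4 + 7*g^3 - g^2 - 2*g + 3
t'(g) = -24*g^3 + 21*g^2 - 2*g - 2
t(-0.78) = -1.59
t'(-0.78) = 23.73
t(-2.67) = -436.96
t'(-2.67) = 609.87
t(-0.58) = 1.78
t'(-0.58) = 10.91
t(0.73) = 2.03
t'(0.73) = -1.61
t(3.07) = -343.00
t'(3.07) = -504.64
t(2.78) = -218.26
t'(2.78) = -360.90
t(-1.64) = -70.69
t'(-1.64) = 163.62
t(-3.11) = -772.31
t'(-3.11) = 929.26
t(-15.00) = -327567.00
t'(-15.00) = 85753.00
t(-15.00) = -327567.00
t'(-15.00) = 85753.00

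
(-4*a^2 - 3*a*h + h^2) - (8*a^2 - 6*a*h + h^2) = -12*a^2 + 3*a*h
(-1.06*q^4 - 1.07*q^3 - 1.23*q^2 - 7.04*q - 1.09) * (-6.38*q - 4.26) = 6.7628*q^5 + 11.3422*q^4 + 12.4056*q^3 + 50.155*q^2 + 36.9446*q + 4.6434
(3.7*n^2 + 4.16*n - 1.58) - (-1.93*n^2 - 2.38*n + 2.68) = 5.63*n^2 + 6.54*n - 4.26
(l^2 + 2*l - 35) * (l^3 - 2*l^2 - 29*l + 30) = l^5 - 68*l^3 + 42*l^2 + 1075*l - 1050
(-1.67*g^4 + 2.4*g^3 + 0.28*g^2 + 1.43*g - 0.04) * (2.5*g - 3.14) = -4.175*g^5 + 11.2438*g^4 - 6.836*g^3 + 2.6958*g^2 - 4.5902*g + 0.1256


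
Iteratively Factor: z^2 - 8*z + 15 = (z - 3)*(z - 5)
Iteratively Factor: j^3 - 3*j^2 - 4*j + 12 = (j - 3)*(j^2 - 4) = (j - 3)*(j - 2)*(j + 2)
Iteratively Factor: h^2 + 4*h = (h + 4)*(h)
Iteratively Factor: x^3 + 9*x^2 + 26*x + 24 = (x + 4)*(x^2 + 5*x + 6) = (x + 2)*(x + 4)*(x + 3)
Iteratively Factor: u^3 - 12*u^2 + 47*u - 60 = (u - 3)*(u^2 - 9*u + 20) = (u - 5)*(u - 3)*(u - 4)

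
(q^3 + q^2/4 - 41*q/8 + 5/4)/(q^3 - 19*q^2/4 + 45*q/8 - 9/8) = (2*q^2 + q - 10)/(2*q^2 - 9*q + 9)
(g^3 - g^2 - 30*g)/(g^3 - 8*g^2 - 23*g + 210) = g/(g - 7)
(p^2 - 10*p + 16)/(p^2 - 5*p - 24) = (p - 2)/(p + 3)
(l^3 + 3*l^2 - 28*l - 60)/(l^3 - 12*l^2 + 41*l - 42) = (l^3 + 3*l^2 - 28*l - 60)/(l^3 - 12*l^2 + 41*l - 42)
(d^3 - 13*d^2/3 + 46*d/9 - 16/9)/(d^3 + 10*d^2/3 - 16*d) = (3*d^2 - 5*d + 2)/(3*d*(d + 6))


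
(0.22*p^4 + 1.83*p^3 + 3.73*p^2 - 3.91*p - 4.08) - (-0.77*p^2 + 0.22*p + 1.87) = 0.22*p^4 + 1.83*p^3 + 4.5*p^2 - 4.13*p - 5.95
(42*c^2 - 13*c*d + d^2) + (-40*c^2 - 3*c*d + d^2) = 2*c^2 - 16*c*d + 2*d^2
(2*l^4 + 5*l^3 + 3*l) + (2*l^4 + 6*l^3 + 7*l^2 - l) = 4*l^4 + 11*l^3 + 7*l^2 + 2*l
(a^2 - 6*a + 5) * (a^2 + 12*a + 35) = a^4 + 6*a^3 - 32*a^2 - 150*a + 175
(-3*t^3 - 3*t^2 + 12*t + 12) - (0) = -3*t^3 - 3*t^2 + 12*t + 12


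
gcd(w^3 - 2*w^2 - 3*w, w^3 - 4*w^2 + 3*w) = w^2 - 3*w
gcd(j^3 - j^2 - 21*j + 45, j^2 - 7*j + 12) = j - 3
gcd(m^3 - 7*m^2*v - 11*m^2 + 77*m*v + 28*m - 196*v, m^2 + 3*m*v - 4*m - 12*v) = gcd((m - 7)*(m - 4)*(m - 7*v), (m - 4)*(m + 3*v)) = m - 4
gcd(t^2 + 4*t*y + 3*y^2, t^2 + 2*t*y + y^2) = t + y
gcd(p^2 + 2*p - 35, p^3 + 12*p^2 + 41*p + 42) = p + 7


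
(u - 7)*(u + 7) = u^2 - 49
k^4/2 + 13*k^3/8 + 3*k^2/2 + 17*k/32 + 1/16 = (k/2 + 1/4)*(k + 1/4)*(k + 1/2)*(k + 2)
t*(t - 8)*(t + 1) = t^3 - 7*t^2 - 8*t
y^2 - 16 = (y - 4)*(y + 4)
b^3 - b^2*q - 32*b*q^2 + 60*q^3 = (b - 5*q)*(b - 2*q)*(b + 6*q)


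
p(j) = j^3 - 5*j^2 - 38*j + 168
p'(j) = 3*j^2 - 10*j - 38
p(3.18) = 28.76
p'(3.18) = -39.46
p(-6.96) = -146.88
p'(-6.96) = 176.92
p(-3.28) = 203.56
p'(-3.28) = 27.08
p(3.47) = 17.72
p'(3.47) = -36.58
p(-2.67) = 214.78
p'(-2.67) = 10.09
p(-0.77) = 193.84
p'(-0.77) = -28.52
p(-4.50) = 146.62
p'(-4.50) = 67.75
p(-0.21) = 175.75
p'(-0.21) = -35.77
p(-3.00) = 210.00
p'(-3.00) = 19.00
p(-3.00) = 210.00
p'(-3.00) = 19.00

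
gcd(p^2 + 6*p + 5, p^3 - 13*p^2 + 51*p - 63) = 1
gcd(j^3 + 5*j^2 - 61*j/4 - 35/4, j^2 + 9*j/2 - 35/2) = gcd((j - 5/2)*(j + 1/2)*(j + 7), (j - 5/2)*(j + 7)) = j^2 + 9*j/2 - 35/2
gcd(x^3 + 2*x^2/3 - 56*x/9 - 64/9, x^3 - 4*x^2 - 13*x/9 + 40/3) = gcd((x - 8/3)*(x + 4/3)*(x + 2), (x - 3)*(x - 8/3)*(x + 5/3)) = x - 8/3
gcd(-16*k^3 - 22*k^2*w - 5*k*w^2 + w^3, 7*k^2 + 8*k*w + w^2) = k + w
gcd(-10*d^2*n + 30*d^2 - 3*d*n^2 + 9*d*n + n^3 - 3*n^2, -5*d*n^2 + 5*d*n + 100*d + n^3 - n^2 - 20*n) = 5*d - n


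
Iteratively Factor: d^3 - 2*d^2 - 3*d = (d - 3)*(d^2 + d) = d*(d - 3)*(d + 1)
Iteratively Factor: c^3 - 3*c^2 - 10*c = (c + 2)*(c^2 - 5*c) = c*(c + 2)*(c - 5)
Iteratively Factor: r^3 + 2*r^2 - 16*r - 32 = (r + 2)*(r^2 - 16) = (r + 2)*(r + 4)*(r - 4)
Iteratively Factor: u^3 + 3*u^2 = (u)*(u^2 + 3*u) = u^2*(u + 3)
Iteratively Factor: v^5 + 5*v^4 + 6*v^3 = (v + 2)*(v^4 + 3*v^3) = (v + 2)*(v + 3)*(v^3) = v*(v + 2)*(v + 3)*(v^2) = v^2*(v + 2)*(v + 3)*(v)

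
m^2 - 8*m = m*(m - 8)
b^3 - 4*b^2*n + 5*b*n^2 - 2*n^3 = (b - 2*n)*(b - n)^2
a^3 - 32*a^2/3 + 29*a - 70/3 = (a - 7)*(a - 2)*(a - 5/3)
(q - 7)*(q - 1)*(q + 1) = q^3 - 7*q^2 - q + 7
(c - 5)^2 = c^2 - 10*c + 25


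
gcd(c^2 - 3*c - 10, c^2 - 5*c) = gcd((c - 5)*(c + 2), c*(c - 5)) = c - 5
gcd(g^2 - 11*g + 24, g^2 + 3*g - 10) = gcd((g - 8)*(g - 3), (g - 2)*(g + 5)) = 1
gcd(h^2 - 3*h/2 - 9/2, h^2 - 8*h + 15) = h - 3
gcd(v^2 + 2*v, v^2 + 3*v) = v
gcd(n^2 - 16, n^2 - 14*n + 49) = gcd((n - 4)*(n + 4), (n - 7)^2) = 1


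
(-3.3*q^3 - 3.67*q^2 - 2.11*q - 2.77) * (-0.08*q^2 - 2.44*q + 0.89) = 0.264*q^5 + 8.3456*q^4 + 6.1866*q^3 + 2.1037*q^2 + 4.8809*q - 2.4653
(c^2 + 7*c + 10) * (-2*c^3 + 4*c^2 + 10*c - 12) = -2*c^5 - 10*c^4 + 18*c^3 + 98*c^2 + 16*c - 120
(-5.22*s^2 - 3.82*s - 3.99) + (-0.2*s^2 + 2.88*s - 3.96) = -5.42*s^2 - 0.94*s - 7.95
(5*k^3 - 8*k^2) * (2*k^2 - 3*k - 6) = 10*k^5 - 31*k^4 - 6*k^3 + 48*k^2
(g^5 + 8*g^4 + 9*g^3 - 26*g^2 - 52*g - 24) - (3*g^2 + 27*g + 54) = g^5 + 8*g^4 + 9*g^3 - 29*g^2 - 79*g - 78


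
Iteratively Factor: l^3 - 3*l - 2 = (l + 1)*(l^2 - l - 2) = (l + 1)^2*(l - 2)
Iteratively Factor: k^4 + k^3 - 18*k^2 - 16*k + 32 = (k - 1)*(k^3 + 2*k^2 - 16*k - 32) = (k - 1)*(k + 4)*(k^2 - 2*k - 8) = (k - 4)*(k - 1)*(k + 4)*(k + 2)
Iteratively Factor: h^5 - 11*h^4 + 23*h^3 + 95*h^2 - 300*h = (h)*(h^4 - 11*h^3 + 23*h^2 + 95*h - 300) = h*(h + 3)*(h^3 - 14*h^2 + 65*h - 100) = h*(h - 5)*(h + 3)*(h^2 - 9*h + 20) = h*(h - 5)^2*(h + 3)*(h - 4)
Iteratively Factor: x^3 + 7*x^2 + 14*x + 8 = (x + 2)*(x^2 + 5*x + 4) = (x + 1)*(x + 2)*(x + 4)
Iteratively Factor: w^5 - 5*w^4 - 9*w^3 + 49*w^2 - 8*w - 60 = (w + 1)*(w^4 - 6*w^3 - 3*w^2 + 52*w - 60) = (w + 1)*(w + 3)*(w^3 - 9*w^2 + 24*w - 20) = (w - 2)*(w + 1)*(w + 3)*(w^2 - 7*w + 10) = (w - 2)^2*(w + 1)*(w + 3)*(w - 5)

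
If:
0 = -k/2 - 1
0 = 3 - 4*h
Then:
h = 3/4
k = -2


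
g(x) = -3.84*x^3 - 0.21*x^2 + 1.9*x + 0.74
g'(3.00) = -103.04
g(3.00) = -99.13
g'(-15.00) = -2583.80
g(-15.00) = 12884.99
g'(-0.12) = 1.78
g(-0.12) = 0.52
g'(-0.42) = 0.04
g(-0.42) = 0.19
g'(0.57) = -2.08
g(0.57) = 1.04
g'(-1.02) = -9.66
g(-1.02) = 2.66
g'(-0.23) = 1.39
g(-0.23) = 0.34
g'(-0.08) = 1.86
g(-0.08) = 0.59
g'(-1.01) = -9.43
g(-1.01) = 2.56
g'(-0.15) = 1.70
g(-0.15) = 0.46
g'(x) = -11.52*x^2 - 0.42*x + 1.9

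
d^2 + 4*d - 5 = (d - 1)*(d + 5)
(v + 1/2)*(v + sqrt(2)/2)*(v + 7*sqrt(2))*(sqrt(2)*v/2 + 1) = sqrt(2)*v^4/2 + sqrt(2)*v^3/4 + 17*v^3/2 + 17*v^2/4 + 11*sqrt(2)*v^2 + 7*v + 11*sqrt(2)*v/2 + 7/2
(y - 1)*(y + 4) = y^2 + 3*y - 4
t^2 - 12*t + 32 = (t - 8)*(t - 4)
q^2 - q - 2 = (q - 2)*(q + 1)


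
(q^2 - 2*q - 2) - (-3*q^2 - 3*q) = 4*q^2 + q - 2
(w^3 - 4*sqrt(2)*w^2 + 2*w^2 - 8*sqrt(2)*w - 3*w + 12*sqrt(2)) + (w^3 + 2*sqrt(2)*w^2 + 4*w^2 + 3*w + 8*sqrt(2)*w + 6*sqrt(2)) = 2*w^3 - 2*sqrt(2)*w^2 + 6*w^2 + 18*sqrt(2)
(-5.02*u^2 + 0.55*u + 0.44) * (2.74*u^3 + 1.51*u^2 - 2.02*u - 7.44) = -13.7548*u^5 - 6.0732*u^4 + 12.1765*u^3 + 36.9022*u^2 - 4.9808*u - 3.2736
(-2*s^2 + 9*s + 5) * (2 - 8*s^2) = 16*s^4 - 72*s^3 - 44*s^2 + 18*s + 10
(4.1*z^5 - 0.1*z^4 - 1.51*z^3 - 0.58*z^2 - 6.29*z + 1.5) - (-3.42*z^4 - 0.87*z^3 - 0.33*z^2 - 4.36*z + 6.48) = 4.1*z^5 + 3.32*z^4 - 0.64*z^3 - 0.25*z^2 - 1.93*z - 4.98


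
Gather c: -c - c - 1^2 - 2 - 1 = -2*c - 4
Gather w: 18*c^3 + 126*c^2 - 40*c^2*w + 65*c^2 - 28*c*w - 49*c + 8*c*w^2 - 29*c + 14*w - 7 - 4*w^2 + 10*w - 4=18*c^3 + 191*c^2 - 78*c + w^2*(8*c - 4) + w*(-40*c^2 - 28*c + 24) - 11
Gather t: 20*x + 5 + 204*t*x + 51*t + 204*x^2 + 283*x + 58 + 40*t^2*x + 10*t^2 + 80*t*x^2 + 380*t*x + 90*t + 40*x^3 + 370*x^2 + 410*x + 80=t^2*(40*x + 10) + t*(80*x^2 + 584*x + 141) + 40*x^3 + 574*x^2 + 713*x + 143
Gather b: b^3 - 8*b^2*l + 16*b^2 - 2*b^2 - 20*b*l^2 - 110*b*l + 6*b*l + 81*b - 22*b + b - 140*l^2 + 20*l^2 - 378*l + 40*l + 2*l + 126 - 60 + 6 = b^3 + b^2*(14 - 8*l) + b*(-20*l^2 - 104*l + 60) - 120*l^2 - 336*l + 72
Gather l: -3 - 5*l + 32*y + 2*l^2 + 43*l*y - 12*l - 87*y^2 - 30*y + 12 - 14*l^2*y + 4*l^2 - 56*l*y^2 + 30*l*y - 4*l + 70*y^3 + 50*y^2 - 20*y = l^2*(6 - 14*y) + l*(-56*y^2 + 73*y - 21) + 70*y^3 - 37*y^2 - 18*y + 9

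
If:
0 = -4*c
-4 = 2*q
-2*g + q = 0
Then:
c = 0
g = -1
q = -2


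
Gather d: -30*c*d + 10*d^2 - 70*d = 10*d^2 + d*(-30*c - 70)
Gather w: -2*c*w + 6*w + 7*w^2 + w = 7*w^2 + w*(7 - 2*c)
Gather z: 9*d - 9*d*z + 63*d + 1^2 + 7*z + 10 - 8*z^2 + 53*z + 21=72*d - 8*z^2 + z*(60 - 9*d) + 32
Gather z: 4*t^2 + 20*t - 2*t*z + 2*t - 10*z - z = 4*t^2 + 22*t + z*(-2*t - 11)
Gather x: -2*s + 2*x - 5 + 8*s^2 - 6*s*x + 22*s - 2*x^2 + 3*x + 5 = 8*s^2 + 20*s - 2*x^2 + x*(5 - 6*s)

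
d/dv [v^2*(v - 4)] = v*(3*v - 8)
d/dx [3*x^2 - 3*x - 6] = 6*x - 3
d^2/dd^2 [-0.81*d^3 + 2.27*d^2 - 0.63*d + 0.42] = 4.54 - 4.86*d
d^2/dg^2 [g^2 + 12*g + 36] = 2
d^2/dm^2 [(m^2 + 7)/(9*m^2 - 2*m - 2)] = 2*(18*m^3 + 1755*m^2 - 378*m + 158)/(729*m^6 - 486*m^5 - 378*m^4 + 208*m^3 + 84*m^2 - 24*m - 8)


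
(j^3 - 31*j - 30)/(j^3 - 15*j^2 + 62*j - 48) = (j^2 + 6*j + 5)/(j^2 - 9*j + 8)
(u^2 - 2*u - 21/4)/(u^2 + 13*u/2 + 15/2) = (u - 7/2)/(u + 5)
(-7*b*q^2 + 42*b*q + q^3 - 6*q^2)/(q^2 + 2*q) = (-7*b*q + 42*b + q^2 - 6*q)/(q + 2)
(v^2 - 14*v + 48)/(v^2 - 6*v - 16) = (v - 6)/(v + 2)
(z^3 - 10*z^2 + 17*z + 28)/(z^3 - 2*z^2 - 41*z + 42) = (z^2 - 3*z - 4)/(z^2 + 5*z - 6)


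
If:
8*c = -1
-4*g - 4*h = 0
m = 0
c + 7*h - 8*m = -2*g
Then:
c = -1/8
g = -1/40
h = 1/40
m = 0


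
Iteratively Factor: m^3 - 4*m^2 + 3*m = (m - 3)*(m^2 - m) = (m - 3)*(m - 1)*(m)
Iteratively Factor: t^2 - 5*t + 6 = (t - 2)*(t - 3)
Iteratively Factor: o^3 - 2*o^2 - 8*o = (o)*(o^2 - 2*o - 8) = o*(o - 4)*(o + 2)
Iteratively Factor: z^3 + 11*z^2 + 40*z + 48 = (z + 3)*(z^2 + 8*z + 16) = (z + 3)*(z + 4)*(z + 4)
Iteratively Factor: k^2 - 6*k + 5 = (k - 5)*(k - 1)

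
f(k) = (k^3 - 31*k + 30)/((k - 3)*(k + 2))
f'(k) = (3*k^2 - 31)/((k - 3)*(k + 2)) - (k^3 - 31*k + 30)/((k - 3)*(k + 2)^2) - (k^3 - 31*k + 30)/((k - 3)^2*(k + 2))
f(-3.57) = 9.23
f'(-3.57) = 7.98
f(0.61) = -1.81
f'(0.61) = 4.73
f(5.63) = 1.69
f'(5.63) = 2.33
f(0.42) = -2.73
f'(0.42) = 4.95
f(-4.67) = 3.56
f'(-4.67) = 3.48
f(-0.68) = -10.45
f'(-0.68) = 11.17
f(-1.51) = -33.20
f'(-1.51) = 71.32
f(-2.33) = 50.93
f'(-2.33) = 155.52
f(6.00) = 2.50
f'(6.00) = 2.06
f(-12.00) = -8.84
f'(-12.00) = 1.20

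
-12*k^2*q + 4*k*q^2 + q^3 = q*(-2*k + q)*(6*k + q)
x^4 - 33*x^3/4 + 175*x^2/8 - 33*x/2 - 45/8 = (x - 3)^2*(x - 5/2)*(x + 1/4)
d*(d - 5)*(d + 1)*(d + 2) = d^4 - 2*d^3 - 13*d^2 - 10*d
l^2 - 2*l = l*(l - 2)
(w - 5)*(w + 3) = w^2 - 2*w - 15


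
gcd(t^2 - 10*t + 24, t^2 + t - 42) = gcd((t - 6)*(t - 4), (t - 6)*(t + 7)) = t - 6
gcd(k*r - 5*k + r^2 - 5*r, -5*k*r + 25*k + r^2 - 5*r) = r - 5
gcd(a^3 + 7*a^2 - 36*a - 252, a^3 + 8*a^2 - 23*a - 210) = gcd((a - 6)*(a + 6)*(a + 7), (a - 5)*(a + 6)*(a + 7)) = a^2 + 13*a + 42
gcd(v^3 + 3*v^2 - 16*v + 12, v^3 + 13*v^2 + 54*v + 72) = v + 6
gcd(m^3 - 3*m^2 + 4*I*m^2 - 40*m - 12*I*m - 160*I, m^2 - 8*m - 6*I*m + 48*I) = m - 8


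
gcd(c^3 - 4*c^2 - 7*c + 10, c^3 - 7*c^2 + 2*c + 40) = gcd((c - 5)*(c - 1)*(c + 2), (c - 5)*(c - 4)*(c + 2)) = c^2 - 3*c - 10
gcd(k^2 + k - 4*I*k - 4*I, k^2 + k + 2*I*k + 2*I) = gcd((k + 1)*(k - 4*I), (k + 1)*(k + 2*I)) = k + 1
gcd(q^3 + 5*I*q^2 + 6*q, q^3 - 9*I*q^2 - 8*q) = q^2 - I*q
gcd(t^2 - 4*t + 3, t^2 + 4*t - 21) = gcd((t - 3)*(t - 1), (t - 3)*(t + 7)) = t - 3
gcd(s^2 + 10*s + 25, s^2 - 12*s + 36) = 1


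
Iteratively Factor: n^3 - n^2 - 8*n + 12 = (n - 2)*(n^2 + n - 6) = (n - 2)*(n + 3)*(n - 2)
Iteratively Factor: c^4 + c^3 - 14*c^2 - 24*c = (c + 2)*(c^3 - c^2 - 12*c) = (c - 4)*(c + 2)*(c^2 + 3*c) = c*(c - 4)*(c + 2)*(c + 3)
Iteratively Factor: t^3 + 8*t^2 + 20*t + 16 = (t + 2)*(t^2 + 6*t + 8) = (t + 2)^2*(t + 4)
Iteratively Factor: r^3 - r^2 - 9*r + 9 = (r - 1)*(r^2 - 9) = (r - 3)*(r - 1)*(r + 3)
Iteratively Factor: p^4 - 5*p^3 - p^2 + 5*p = (p - 1)*(p^3 - 4*p^2 - 5*p) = (p - 5)*(p - 1)*(p^2 + p) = (p - 5)*(p - 1)*(p + 1)*(p)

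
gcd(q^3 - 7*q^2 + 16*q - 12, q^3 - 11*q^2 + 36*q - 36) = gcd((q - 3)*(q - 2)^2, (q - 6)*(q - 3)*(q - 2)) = q^2 - 5*q + 6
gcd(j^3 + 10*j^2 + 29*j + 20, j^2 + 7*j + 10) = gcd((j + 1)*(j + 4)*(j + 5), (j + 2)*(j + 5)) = j + 5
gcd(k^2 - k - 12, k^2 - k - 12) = k^2 - k - 12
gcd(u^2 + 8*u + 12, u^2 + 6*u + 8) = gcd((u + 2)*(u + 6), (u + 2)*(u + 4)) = u + 2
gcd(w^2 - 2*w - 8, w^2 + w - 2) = w + 2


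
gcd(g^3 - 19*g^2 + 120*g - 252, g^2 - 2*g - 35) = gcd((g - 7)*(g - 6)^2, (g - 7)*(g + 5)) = g - 7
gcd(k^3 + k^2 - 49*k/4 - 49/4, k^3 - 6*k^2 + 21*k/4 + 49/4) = k^2 - 5*k/2 - 7/2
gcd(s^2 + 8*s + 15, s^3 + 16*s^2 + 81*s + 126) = s + 3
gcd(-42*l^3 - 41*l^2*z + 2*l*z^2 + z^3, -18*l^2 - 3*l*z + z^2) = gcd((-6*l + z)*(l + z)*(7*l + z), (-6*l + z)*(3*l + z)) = -6*l + z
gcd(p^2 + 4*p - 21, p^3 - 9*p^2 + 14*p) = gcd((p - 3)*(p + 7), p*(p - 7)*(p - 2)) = 1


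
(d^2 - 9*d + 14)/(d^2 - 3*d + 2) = (d - 7)/(d - 1)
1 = 1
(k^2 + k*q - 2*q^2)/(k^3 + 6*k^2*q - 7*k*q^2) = (k + 2*q)/(k*(k + 7*q))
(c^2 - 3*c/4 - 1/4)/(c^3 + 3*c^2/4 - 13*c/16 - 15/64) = 16*(c - 1)/(16*c^2 + 8*c - 15)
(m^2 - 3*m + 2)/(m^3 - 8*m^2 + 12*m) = (m - 1)/(m*(m - 6))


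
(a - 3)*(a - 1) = a^2 - 4*a + 3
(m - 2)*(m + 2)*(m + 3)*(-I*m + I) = -I*m^4 - 2*I*m^3 + 7*I*m^2 + 8*I*m - 12*I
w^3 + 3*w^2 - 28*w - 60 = (w - 5)*(w + 2)*(w + 6)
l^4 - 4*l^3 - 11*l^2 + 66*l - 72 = (l - 3)^2*(l - 2)*(l + 4)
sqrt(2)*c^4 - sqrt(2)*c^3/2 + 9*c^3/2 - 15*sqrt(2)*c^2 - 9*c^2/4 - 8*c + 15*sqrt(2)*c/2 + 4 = (c - 1/2)*(c - 2*sqrt(2))*(c + 4*sqrt(2))*(sqrt(2)*c + 1/2)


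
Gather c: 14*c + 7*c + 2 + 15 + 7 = 21*c + 24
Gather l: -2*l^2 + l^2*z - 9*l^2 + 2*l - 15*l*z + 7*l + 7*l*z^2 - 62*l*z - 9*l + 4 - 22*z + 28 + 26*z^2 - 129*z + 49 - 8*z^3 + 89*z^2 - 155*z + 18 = l^2*(z - 11) + l*(7*z^2 - 77*z) - 8*z^3 + 115*z^2 - 306*z + 99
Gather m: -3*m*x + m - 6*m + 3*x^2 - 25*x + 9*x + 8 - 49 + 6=m*(-3*x - 5) + 3*x^2 - 16*x - 35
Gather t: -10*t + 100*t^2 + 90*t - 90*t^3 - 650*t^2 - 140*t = -90*t^3 - 550*t^2 - 60*t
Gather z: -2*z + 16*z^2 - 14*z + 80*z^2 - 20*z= 96*z^2 - 36*z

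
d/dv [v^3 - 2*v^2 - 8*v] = 3*v^2 - 4*v - 8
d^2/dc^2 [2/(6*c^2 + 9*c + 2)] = 12*(-12*c^2 - 18*c + 3*(4*c + 3)^2 - 4)/(6*c^2 + 9*c + 2)^3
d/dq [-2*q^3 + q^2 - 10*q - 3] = -6*q^2 + 2*q - 10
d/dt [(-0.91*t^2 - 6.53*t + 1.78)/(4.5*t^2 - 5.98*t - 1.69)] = (34.8268*t^2 - 12.9442*t + 21.6801)/(20.25*t^4 - 53.82*t^3 + 20.5504*t^2 + 20.2124*t + 2.8561)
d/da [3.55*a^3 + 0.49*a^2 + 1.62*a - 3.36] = 10.65*a^2 + 0.98*a + 1.62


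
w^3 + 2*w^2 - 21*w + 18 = (w - 3)*(w - 1)*(w + 6)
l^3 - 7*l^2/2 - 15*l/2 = l*(l - 5)*(l + 3/2)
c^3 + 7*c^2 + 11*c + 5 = (c + 1)^2*(c + 5)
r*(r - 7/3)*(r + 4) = r^3 + 5*r^2/3 - 28*r/3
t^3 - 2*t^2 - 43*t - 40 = (t - 8)*(t + 1)*(t + 5)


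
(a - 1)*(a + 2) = a^2 + a - 2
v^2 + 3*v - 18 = (v - 3)*(v + 6)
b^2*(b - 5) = b^3 - 5*b^2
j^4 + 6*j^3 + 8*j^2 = j^2*(j + 2)*(j + 4)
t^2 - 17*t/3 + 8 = (t - 3)*(t - 8/3)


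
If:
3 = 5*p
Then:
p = 3/5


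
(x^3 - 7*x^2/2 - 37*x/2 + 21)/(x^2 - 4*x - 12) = (2*x^2 + 5*x - 7)/(2*(x + 2))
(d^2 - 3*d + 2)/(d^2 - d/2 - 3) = 2*(d - 1)/(2*d + 3)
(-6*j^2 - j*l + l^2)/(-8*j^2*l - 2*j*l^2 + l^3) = (3*j - l)/(l*(4*j - l))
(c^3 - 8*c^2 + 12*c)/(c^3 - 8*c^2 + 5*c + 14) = c*(c - 6)/(c^2 - 6*c - 7)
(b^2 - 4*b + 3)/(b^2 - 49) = (b^2 - 4*b + 3)/(b^2 - 49)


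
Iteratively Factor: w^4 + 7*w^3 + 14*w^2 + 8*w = (w)*(w^3 + 7*w^2 + 14*w + 8) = w*(w + 2)*(w^2 + 5*w + 4) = w*(w + 1)*(w + 2)*(w + 4)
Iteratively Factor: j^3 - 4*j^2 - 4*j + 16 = (j - 2)*(j^2 - 2*j - 8) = (j - 4)*(j - 2)*(j + 2)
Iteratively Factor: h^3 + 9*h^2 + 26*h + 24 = (h + 2)*(h^2 + 7*h + 12) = (h + 2)*(h + 3)*(h + 4)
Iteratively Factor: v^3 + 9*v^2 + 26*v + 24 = (v + 3)*(v^2 + 6*v + 8) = (v + 3)*(v + 4)*(v + 2)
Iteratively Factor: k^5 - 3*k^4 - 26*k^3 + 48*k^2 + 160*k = (k)*(k^4 - 3*k^3 - 26*k^2 + 48*k + 160) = k*(k + 2)*(k^3 - 5*k^2 - 16*k + 80) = k*(k + 2)*(k + 4)*(k^2 - 9*k + 20) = k*(k - 4)*(k + 2)*(k + 4)*(k - 5)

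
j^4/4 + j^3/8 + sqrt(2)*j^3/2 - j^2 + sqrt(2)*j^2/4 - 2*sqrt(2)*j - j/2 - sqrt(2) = (j/2 + 1)*(j/2 + sqrt(2))*(j - 2)*(j + 1/2)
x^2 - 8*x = x*(x - 8)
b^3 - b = b*(b - 1)*(b + 1)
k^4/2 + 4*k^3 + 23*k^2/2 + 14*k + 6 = (k/2 + 1/2)*(k + 2)^2*(k + 3)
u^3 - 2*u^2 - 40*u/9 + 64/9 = (u - 8/3)*(u - 4/3)*(u + 2)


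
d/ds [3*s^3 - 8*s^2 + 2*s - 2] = 9*s^2 - 16*s + 2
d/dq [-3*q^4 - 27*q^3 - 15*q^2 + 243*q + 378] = -12*q^3 - 81*q^2 - 30*q + 243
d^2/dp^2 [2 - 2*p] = 0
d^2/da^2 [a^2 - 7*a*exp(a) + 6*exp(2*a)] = -7*a*exp(a) + 24*exp(2*a) - 14*exp(a) + 2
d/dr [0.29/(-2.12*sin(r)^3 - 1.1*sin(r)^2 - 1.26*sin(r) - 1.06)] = (1.8444*sin(r)^2 + 0.638*sin(r) + 0.3654)*cos(r)/(2.12*sin(r)^3 + 1.1*sin(r)^2 + 1.26*sin(r) + 1.06)^2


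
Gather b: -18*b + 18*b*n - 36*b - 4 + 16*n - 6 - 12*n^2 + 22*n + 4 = b*(18*n - 54) - 12*n^2 + 38*n - 6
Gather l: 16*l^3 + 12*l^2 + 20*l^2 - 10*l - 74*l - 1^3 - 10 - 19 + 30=16*l^3 + 32*l^2 - 84*l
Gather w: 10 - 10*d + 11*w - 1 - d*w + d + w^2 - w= -9*d + w^2 + w*(10 - d) + 9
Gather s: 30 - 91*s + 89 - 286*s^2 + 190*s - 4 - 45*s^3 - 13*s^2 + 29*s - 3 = -45*s^3 - 299*s^2 + 128*s + 112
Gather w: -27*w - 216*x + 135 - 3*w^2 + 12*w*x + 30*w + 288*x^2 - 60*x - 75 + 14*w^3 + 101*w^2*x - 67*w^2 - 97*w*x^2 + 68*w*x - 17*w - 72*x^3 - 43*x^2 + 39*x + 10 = 14*w^3 + w^2*(101*x - 70) + w*(-97*x^2 + 80*x - 14) - 72*x^3 + 245*x^2 - 237*x + 70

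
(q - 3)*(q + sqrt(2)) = q^2 - 3*q + sqrt(2)*q - 3*sqrt(2)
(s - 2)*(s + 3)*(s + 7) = s^3 + 8*s^2 + s - 42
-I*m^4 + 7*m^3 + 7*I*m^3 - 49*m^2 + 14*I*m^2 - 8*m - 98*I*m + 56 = (m - 7)*(m + 2*I)*(m + 4*I)*(-I*m + 1)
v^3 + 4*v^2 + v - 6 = (v - 1)*(v + 2)*(v + 3)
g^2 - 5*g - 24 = (g - 8)*(g + 3)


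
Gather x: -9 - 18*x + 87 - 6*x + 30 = 108 - 24*x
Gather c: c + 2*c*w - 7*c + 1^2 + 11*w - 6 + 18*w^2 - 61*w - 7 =c*(2*w - 6) + 18*w^2 - 50*w - 12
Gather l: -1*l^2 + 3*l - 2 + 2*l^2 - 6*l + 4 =l^2 - 3*l + 2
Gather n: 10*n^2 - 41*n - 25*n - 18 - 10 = 10*n^2 - 66*n - 28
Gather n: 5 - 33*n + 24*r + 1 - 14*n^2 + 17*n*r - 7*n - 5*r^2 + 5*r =-14*n^2 + n*(17*r - 40) - 5*r^2 + 29*r + 6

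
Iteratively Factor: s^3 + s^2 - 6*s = (s)*(s^2 + s - 6) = s*(s - 2)*(s + 3)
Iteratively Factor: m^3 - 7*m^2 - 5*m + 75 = (m + 3)*(m^2 - 10*m + 25) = (m - 5)*(m + 3)*(m - 5)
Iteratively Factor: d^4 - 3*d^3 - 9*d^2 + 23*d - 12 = (d - 1)*(d^3 - 2*d^2 - 11*d + 12) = (d - 4)*(d - 1)*(d^2 + 2*d - 3) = (d - 4)*(d - 1)^2*(d + 3)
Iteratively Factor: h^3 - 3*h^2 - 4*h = (h - 4)*(h^2 + h) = h*(h - 4)*(h + 1)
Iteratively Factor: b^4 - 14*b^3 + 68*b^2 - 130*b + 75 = (b - 3)*(b^3 - 11*b^2 + 35*b - 25) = (b - 3)*(b - 1)*(b^2 - 10*b + 25) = (b - 5)*(b - 3)*(b - 1)*(b - 5)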